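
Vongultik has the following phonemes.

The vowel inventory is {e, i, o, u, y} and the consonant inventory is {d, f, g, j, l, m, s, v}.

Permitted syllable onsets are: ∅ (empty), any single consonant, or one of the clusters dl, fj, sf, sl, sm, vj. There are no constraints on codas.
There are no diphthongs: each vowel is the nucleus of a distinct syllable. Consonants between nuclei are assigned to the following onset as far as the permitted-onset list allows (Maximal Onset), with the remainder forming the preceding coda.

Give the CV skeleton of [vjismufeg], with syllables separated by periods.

CCV.CCV.CVC

Vowels present: i, u, e; each is a nucleus, giving 3 syllables.
Between /i/ (V1) and /u/ (V2): /sm/ is a licit onset in full, so it all attaches to the next syllable.
Between /u/ (V2) and /e/ (V3): just /f/ — single C goes to the following onset.
Putting it together: vji.smu.feg.
Mapping each syllable to C/V: /vji/ → CCV, /smu/ → CCV, /feg/ → CVC.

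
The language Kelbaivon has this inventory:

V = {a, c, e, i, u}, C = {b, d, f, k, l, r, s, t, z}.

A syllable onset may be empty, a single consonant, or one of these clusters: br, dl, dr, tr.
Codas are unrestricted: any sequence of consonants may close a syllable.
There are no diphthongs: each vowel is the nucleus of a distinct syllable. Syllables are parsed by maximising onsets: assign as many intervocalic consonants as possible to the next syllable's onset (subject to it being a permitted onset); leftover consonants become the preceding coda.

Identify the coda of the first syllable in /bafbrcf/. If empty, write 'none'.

f

Nuclei (vowels): a, c → 2 syllables.
V1 /a/ – V2 /c/: cluster /fbr/ — the longest permitted-onset suffix is /br/; onset = /br/, preceding coda = /f/.
So the parse is baf.brcf.
Syllable 1 is /baf/: onset /b/, nucleus /a/, coda /f/.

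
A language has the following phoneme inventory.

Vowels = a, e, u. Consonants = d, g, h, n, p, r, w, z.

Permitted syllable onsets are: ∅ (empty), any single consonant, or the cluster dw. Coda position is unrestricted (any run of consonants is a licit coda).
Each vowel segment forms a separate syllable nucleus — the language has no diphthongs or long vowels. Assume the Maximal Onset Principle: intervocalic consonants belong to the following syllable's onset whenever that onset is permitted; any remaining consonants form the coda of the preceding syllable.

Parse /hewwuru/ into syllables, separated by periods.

hew.wu.ru

Nuclei (vowels): e, u, u → 3 syllables.
Between /e/ (V1) and /u/ (V2): /ww/ splits as /w/ + /w/ (/w/ is the longest suffix that is a licit onset).
Between /u/ (V2) and /u/ (V3): /r/ is a single consonant, so it becomes the next onset.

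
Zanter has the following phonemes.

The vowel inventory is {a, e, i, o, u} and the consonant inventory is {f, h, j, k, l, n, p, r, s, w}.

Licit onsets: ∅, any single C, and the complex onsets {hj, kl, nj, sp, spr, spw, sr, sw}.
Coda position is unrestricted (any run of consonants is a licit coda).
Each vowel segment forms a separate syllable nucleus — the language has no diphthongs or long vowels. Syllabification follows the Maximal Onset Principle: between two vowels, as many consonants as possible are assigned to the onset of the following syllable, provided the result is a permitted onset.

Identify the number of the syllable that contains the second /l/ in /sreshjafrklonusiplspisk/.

Nuclei (vowels): e, a, o, u, i, i → 6 syllables.
/e…a/ gap (V1→V2): /shj/ — longest licit onset from the right is /hj/, leaving /s/ as coda.
/a…o/ gap (V2→V3): /frkl/ — longest licit onset from the right is /kl/, leaving /fr/ as coda.
/o…u/ gap (V3→V4): just /n/ — single C goes to the following onset.
/u…i/ gap (V4→V5): just /s/ — single C goes to the following onset.
/i…i/ gap (V5→V6): /plsp/ — longest licit onset from the right is /sp/, leaving /pl/ as coda.
Result: sres.hjafr.klo.nu.sipl.spisk.
The second /l/ is in the coda of syllable 5 (/sipl/).

5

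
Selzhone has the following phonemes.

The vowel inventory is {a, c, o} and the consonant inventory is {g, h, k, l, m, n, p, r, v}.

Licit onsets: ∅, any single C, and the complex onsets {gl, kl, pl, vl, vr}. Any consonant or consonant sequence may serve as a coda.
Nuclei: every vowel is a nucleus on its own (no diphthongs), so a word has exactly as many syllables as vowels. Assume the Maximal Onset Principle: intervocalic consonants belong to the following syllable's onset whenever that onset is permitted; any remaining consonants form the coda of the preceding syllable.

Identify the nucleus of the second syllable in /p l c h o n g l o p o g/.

The vowels are c, o, o, o — 4 nuclei, so 4 syllables.
The second nucleus (vowel 2 from the left) is /o/.

o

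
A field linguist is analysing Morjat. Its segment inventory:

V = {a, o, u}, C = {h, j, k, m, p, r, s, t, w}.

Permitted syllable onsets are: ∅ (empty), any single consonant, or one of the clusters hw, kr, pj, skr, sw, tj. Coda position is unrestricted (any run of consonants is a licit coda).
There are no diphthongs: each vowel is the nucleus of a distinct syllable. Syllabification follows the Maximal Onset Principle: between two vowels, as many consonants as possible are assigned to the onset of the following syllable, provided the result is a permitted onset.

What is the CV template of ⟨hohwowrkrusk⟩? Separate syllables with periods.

The vowels are o, o, u — 3 nuclei, so 3 syllables.
σ1/σ2 boundary: /hw/ — entire cluster is a permitted onset → onset /hw/, coda ∅.
σ2/σ3 boundary: /wrkr/; trying suffixes from longest down, /kr/ is the first permitted one, so coda /wr/ | onset /kr/.
Putting it together: ho.hwowr.krusk.
Mapping each syllable to C/V: /ho/ → CV, /hwowr/ → CCVCC, /krusk/ → CCVCC.

CV.CCVCC.CCVCC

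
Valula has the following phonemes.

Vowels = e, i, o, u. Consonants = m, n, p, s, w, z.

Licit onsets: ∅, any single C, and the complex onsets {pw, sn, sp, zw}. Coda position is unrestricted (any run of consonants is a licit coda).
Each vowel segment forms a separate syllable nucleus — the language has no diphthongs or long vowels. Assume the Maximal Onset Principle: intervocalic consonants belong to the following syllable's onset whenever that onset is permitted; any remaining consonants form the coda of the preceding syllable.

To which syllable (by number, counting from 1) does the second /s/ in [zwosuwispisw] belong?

4

Nuclei (vowels): o, u, i, i → 4 syllables.
/o…u/ gap (V1→V2): /s/ is a single consonant, so it becomes the next onset.
/u…i/ gap (V2→V3): just /w/ — single C goes to the following onset.
/i…i/ gap (V3→V4): cluster /sp/ — /sp/ is itself a permitted onset, so the whole cluster goes right; preceding coda = ∅.
Result: zwo.su.wi.spisw.
The second /s/ is in the onset of syllable 4 (/spisw/).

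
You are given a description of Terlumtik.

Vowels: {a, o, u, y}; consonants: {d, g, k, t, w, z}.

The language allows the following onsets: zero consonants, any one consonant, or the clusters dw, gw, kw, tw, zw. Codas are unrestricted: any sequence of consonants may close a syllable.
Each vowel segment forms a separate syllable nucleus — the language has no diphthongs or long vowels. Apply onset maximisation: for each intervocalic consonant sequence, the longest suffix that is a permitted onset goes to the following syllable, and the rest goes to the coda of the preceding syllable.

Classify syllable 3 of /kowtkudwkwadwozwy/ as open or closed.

Nuclei (vowels): o, u, a, o, y → 5 syllables.
Between /o/ (V1) and /u/ (V2): /wtk/ splits as /wt/ + /k/ (/k/ is the longest suffix that is a licit onset).
Between /u/ (V2) and /a/ (V3): /dwkw/ splits as /dw/ + /kw/ (/kw/ is the longest suffix that is a licit onset).
Between /a/ (V3) and /o/ (V4): /dw/ is a licit onset in full, so it all attaches to the next syllable.
Between /o/ (V4) and /y/ (V5): /zw/ — entire cluster is a permitted onset → onset /zw/, coda ∅.
Putting it together: kowt.kudw.kwa.dwo.zwy.
Syllable 3 is /kwa/; it ends in its nucleus with no coda, so it is open.

open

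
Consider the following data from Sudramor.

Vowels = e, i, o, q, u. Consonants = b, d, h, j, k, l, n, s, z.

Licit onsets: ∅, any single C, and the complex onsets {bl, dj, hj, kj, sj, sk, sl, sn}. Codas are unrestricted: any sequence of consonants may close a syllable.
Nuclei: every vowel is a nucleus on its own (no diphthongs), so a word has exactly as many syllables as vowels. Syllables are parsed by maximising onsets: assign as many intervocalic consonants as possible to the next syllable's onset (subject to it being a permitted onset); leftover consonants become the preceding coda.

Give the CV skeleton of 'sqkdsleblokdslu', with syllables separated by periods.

CVCC.CCV.CCVCC.CCV

The vowels are q, e, o, u — 4 nuclei, so 4 syllables.
V1 /q/ – V2 /e/: /kdsl/ splits as /kd/ + /sl/ (/sl/ is the longest suffix that is a licit onset).
V2 /e/ – V3 /o/: /bl/ is a licit onset in full, so it all attaches to the next syllable.
V3 /o/ – V4 /u/: /kdsl/ splits as /kd/ + /sl/ (/sl/ is the longest suffix that is a licit onset).
Putting it together: sqkd.sle.blokd.slu.
Mapping each syllable to C/V: /sqkd/ → CVCC, /sle/ → CCV, /blokd/ → CCVCC, /slu/ → CCV.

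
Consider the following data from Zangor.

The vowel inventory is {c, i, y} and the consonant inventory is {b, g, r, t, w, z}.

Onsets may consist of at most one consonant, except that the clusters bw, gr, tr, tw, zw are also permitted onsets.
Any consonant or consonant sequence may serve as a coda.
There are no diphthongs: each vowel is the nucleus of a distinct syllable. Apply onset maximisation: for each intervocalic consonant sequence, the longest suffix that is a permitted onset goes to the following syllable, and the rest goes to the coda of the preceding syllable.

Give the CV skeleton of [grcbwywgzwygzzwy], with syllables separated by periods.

The vowels are c, y, y, y — 4 nuclei, so 4 syllables.
Between /c/ (V1) and /y/ (V2): /bw/ — entire cluster is a permitted onset → onset /bw/, coda ∅.
Between /y/ (V2) and /y/ (V3): /wgzw/; trying suffixes from longest down, /zw/ is the first permitted one, so coda /wg/ | onset /zw/.
Between /y/ (V3) and /y/ (V4): cluster /gzzw/ — the longest permitted-onset suffix is /zw/; onset = /zw/, preceding coda = /gz/.
So the parse is grc.bwywg.zwygz.zwy.
Mapping each syllable to C/V: /grc/ → CCV, /bwywg/ → CCVCC, /zwygz/ → CCVCC, /zwy/ → CCV.

CCV.CCVCC.CCVCC.CCV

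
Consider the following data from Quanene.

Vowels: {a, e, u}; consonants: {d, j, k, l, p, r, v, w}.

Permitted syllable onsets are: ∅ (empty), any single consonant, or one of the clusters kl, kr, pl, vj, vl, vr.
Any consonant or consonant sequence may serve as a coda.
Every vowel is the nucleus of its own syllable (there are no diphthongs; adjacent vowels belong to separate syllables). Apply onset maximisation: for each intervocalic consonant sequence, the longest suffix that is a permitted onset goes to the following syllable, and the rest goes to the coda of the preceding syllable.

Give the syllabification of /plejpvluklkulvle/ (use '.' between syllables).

Vowels present: e, u, u, e; each is a nucleus, giving 4 syllables.
Between /e/ (V1) and /u/ (V2): /jpvl/ — longest licit onset from the right is /vl/, leaving /jp/ as coda.
Between /u/ (V2) and /u/ (V3): /klk/ — longest licit onset from the right is /k/, leaving /kl/ as coda.
Between /u/ (V3) and /e/ (V4): /lvl/; trying suffixes from longest down, /vl/ is the first permitted one, so coda /l/ | onset /vl/.

plejp.vlukl.kul.vle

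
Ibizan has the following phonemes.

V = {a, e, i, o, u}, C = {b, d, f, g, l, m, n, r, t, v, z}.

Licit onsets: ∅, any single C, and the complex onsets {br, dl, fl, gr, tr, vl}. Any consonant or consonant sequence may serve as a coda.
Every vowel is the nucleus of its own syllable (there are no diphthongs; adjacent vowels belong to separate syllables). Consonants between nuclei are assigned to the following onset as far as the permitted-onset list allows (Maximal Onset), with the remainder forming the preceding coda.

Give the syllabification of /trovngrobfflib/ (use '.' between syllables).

trovn.grobf.flib

Nuclei (vowels): o, o, i → 3 syllables.
Between /o/ (V1) and /o/ (V2): /vngr/; trying suffixes from longest down, /gr/ is the first permitted one, so coda /vn/ | onset /gr/.
Between /o/ (V2) and /i/ (V3): /bffl/ — longest licit onset from the right is /fl/, leaving /bf/ as coda.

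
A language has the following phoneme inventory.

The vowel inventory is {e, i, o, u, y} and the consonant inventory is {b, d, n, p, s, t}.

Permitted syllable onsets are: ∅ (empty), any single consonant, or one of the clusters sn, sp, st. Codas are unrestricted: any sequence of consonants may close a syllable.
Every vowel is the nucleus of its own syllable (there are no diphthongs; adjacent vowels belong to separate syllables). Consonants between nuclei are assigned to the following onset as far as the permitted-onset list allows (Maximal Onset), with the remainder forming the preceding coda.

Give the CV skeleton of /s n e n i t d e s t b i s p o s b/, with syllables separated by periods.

Nuclei (vowels): e, i, e, i, o → 5 syllables.
V1 /e/ – V2 /i/: /n/ → onset of the next syllable (single consonants are always licit onsets).
V2 /i/ – V3 /e/: /td/ — longest licit onset from the right is /d/, leaving /t/ as coda.
V3 /e/ – V4 /i/: /stb/ — longest licit onset from the right is /b/, leaving /st/ as coda.
V4 /i/ – V5 /o/: cluster /sp/ — /sp/ is itself a permitted onset, so the whole cluster goes right; preceding coda = ∅.
Putting it together: sne.nit.dest.bi.sposb.
Mapping each syllable to C/V: /sne/ → CCV, /nit/ → CVC, /dest/ → CVCC, /bi/ → CV, /sposb/ → CCVCC.

CCV.CVC.CVCC.CV.CCVCC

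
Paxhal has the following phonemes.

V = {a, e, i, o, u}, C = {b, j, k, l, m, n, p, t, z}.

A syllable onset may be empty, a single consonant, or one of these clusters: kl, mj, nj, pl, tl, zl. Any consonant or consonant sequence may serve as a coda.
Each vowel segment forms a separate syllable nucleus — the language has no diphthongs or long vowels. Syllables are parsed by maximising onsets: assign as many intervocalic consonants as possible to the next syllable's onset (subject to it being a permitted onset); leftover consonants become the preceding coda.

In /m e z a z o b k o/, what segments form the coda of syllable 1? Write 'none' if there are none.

none

Nuclei (vowels): e, a, o, o → 4 syllables.
Between /e/ (V1) and /a/ (V2): /z/ is a single consonant, so it becomes the next onset.
Between /a/ (V2) and /o/ (V3): /z/ is a single consonant, so it becomes the next onset.
Between /o/ (V3) and /o/ (V4): cluster /bk/ — the longest permitted-onset suffix is /k/; onset = /k/, preceding coda = /b/.
Putting it together: me.za.zob.ko.
Syllable 1 is /me/: onset /m/, nucleus /e/, coda ∅.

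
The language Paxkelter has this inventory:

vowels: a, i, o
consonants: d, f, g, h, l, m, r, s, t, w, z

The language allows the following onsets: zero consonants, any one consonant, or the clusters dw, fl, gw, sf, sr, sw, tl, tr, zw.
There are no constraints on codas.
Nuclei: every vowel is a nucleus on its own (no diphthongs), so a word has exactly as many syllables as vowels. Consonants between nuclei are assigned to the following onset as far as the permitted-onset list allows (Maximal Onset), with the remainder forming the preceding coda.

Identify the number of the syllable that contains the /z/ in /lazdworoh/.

1

The vowels are a, o, o — 3 nuclei, so 3 syllables.
/a…o/ gap (V1→V2): /zdw/ splits as /z/ + /dw/ (/dw/ is the longest suffix that is a licit onset).
/o…o/ gap (V2→V3): /r/ is a single consonant, so it becomes the next onset.
Syllabification: laz.dwo.roh.
The /z/ is in the coda of syllable 1 (/laz/).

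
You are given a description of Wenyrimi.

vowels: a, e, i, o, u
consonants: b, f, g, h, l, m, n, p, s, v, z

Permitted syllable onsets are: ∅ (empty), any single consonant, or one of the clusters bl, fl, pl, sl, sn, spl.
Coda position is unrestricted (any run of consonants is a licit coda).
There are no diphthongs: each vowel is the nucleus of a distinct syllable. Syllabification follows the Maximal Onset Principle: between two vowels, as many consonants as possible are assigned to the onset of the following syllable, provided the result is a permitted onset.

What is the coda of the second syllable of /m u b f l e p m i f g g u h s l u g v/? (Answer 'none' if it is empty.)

p

The vowels are u, e, i, u, u — 5 nuclei, so 5 syllables.
V1 /u/ – V2 /e/: /bfl/; trying suffixes from longest down, /fl/ is the first permitted one, so coda /b/ | onset /fl/.
V2 /e/ – V3 /i/: cluster /pm/ — the longest permitted-onset suffix is /m/; onset = /m/, preceding coda = /p/.
V3 /i/ – V4 /u/: /fgg/ — longest licit onset from the right is /g/, leaving /fg/ as coda.
V4 /u/ – V5 /u/: cluster /hsl/ — the longest permitted-onset suffix is /sl/; onset = /sl/, preceding coda = /h/.
So the parse is mub.flep.mifg.guh.slugv.
Syllable 2 is /flep/: onset /fl/, nucleus /e/, coda /p/.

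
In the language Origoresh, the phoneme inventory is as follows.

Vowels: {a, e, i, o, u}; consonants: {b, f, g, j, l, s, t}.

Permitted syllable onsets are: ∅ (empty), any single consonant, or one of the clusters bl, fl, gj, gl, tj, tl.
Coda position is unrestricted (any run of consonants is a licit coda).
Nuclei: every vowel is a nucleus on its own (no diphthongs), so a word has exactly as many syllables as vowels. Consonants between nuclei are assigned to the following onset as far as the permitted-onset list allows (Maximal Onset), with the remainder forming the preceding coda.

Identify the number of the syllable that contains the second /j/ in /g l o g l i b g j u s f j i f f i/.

4

Vowels present: o, i, u, i, i; each is a nucleus, giving 5 syllables.
V1 /o/ – V2 /i/: cluster /gl/ — /gl/ is itself a permitted onset, so the whole cluster goes right; preceding coda = ∅.
V2 /i/ – V3 /u/: cluster /bgj/ — the longest permitted-onset suffix is /gj/; onset = /gj/, preceding coda = /b/.
V3 /u/ – V4 /i/: cluster /sfj/ — the longest permitted-onset suffix is /j/; onset = /j/, preceding coda = /sf/.
V4 /i/ – V5 /i/: /ff/ splits as /f/ + /f/ (/f/ is the longest suffix that is a licit onset).
Syllabification: glo.glib.gjusf.jif.fi.
The second /j/ is in the onset of syllable 4 (/jif/).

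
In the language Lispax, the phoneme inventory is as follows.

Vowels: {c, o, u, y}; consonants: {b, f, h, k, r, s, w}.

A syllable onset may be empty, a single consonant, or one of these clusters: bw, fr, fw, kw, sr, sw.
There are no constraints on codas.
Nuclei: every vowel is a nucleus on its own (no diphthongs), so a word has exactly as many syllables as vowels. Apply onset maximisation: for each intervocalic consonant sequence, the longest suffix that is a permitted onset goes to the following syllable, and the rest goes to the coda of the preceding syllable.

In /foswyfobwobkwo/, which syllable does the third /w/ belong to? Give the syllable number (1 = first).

The vowels are o, y, o, o, o — 5 nuclei, so 5 syllables.
V1 /o/ – V2 /y/: /sw/ is a licit onset in full, so it all attaches to the next syllable.
V2 /y/ – V3 /o/: /f/ is a single consonant, so it becomes the next onset.
V3 /o/ – V4 /o/: cluster /bw/ — /bw/ is itself a permitted onset, so the whole cluster goes right; preceding coda = ∅.
V4 /o/ – V5 /o/: cluster /bkw/ — the longest permitted-onset suffix is /kw/; onset = /kw/, preceding coda = /b/.
So the parse is fo.swy.fo.bwob.kwo.
The third /w/ is in the onset of syllable 5 (/kwo/).

5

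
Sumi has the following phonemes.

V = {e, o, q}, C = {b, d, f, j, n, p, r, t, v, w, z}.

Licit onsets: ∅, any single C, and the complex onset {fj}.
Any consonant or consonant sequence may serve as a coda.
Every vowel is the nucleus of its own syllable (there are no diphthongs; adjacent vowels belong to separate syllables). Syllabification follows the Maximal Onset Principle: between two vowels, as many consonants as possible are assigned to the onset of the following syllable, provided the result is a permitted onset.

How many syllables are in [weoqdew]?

4

The vowels are e, o, q, e — 4 nuclei, so 4 syllables.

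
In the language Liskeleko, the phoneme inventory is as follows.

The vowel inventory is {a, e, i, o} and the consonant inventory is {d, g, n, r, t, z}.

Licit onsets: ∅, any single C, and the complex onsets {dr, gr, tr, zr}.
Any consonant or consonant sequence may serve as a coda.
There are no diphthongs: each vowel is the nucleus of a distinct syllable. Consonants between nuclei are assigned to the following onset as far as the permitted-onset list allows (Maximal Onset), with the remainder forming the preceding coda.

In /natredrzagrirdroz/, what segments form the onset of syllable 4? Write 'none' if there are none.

Vowels present: a, e, a, i, o; each is a nucleus, giving 5 syllables.
σ1/σ2 boundary: cluster /tr/ — /tr/ is itself a permitted onset, so the whole cluster goes right; preceding coda = ∅.
σ2/σ3 boundary: /drz/ splits as /dr/ + /z/ (/z/ is the longest suffix that is a licit onset).
σ3/σ4 boundary: cluster /gr/ — /gr/ is itself a permitted onset, so the whole cluster goes right; preceding coda = ∅.
σ4/σ5 boundary: cluster /rdr/ — the longest permitted-onset suffix is /dr/; onset = /dr/, preceding coda = /r/.
So the parse is na.tredr.za.grir.droz.
Syllable 4 is /grir/: onset /gr/, nucleus /i/, coda /r/.

gr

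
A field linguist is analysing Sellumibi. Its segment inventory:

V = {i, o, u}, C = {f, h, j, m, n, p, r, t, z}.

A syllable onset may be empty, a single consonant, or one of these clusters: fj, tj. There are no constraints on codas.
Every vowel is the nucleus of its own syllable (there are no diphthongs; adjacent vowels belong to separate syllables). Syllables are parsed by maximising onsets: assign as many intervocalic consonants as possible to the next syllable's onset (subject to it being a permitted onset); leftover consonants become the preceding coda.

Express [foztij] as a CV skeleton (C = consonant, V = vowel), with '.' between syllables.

The vowels are o, i — 2 nuclei, so 2 syllables.
σ1/σ2 boundary: /zt/; trying suffixes from longest down, /t/ is the first permitted one, so coda /z/ | onset /t/.
Result: foz.tij.
Mapping each syllable to C/V: /foz/ → CVC, /tij/ → CVC.

CVC.CVC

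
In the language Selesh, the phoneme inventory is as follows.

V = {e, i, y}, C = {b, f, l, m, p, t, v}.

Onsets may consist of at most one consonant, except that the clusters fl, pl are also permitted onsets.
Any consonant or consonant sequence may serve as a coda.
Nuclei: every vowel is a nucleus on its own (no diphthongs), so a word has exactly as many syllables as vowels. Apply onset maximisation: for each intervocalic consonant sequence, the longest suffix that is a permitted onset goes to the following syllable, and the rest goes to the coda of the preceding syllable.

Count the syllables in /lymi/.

Vowels present: y, i; each is a nucleus, giving 2 syllables.

2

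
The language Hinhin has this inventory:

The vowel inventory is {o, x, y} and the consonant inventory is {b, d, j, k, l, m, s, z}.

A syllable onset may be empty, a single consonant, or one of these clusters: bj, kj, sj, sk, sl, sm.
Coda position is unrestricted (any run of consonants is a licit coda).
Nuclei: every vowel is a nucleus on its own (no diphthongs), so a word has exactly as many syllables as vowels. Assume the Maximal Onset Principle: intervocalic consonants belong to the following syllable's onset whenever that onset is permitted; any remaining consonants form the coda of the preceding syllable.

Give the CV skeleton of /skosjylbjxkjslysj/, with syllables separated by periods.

The vowels are o, y, x, y — 4 nuclei, so 4 syllables.
σ1/σ2 boundary: /sj/ — entire cluster is a permitted onset → onset /sj/, coda ∅.
σ2/σ3 boundary: /lbj/ splits as /l/ + /bj/ (/bj/ is the longest suffix that is a licit onset).
σ3/σ4 boundary: cluster /kjsl/ — the longest permitted-onset suffix is /sl/; onset = /sl/, preceding coda = /kj/.
Syllabification: sko.sjyl.bjxkj.slysj.
Mapping each syllable to C/V: /sko/ → CCV, /sjyl/ → CCVC, /bjxkj/ → CCVCC, /slysj/ → CCVCC.

CCV.CCVC.CCVCC.CCVCC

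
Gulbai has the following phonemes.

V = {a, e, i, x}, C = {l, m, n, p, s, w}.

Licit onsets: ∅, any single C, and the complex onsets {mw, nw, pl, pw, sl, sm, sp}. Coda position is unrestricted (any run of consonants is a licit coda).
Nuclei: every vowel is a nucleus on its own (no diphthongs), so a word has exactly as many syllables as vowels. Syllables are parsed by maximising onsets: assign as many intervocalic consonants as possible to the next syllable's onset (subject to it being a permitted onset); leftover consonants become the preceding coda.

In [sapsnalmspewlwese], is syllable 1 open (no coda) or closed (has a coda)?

closed

Vowels present: a, a, e, e, e; each is a nucleus, giving 5 syllables.
σ1/σ2 boundary: /psn/ — longest licit onset from the right is /n/, leaving /ps/ as coda.
σ2/σ3 boundary: cluster /lmsp/ — the longest permitted-onset suffix is /sp/; onset = /sp/, preceding coda = /lm/.
σ3/σ4 boundary: /wlw/ — longest licit onset from the right is /w/, leaving /wl/ as coda.
σ4/σ5 boundary: /s/ → onset of the next syllable (single consonants are always licit onsets).
So the parse is saps.nalm.spewl.we.se.
Syllable 1 is /saps/ with coda /ps/, so it is closed.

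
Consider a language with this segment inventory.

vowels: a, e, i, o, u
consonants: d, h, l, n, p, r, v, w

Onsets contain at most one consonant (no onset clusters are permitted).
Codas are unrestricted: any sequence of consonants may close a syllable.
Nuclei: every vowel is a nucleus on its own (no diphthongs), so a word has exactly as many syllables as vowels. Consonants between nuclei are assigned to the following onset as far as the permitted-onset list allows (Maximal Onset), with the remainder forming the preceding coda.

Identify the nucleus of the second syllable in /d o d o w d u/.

o

Nuclei (vowels): o, o, u → 3 syllables.
The second nucleus (vowel 2 from the left) is /o/.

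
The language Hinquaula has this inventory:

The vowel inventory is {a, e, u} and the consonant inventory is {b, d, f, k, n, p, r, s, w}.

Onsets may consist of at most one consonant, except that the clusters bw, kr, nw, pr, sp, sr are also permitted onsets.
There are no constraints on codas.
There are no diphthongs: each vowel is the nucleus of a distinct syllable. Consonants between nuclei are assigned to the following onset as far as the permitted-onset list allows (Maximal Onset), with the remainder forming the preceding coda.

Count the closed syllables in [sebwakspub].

2

Vowels present: e, a, u; each is a nucleus, giving 3 syllables.
V1 /e/ – V2 /a/: cluster /bw/ — /bw/ is itself a permitted onset, so the whole cluster goes right; preceding coda = ∅.
V2 /a/ – V3 /u/: /ksp/ — longest licit onset from the right is /sp/, leaving /k/ as coda.
Result: se.bwak.spub.
Classifying each syllable: /se/ (open), /bwak/ (closed), /spub/ (closed).
Closed syllables: 2.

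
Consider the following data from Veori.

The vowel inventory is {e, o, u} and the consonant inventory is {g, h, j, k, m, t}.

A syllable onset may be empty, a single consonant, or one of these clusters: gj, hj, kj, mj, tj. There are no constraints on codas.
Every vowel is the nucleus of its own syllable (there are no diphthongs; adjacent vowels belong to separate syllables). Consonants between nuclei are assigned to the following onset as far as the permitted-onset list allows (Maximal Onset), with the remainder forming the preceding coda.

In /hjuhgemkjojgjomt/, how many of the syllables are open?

Nuclei (vowels): u, e, o, o → 4 syllables.
V1 /u/ – V2 /e/: cluster /hg/ — the longest permitted-onset suffix is /g/; onset = /g/, preceding coda = /h/.
V2 /e/ – V3 /o/: /mkj/; trying suffixes from longest down, /kj/ is the first permitted one, so coda /m/ | onset /kj/.
V3 /o/ – V4 /o/: /jgj/ — longest licit onset from the right is /gj/, leaving /j/ as coda.
So the parse is hjuh.gem.kjoj.gjomt.
Classifying each syllable: /hjuh/ (closed), /gem/ (closed), /kjoj/ (closed), /gjomt/ (closed).
Open syllables: 0.

0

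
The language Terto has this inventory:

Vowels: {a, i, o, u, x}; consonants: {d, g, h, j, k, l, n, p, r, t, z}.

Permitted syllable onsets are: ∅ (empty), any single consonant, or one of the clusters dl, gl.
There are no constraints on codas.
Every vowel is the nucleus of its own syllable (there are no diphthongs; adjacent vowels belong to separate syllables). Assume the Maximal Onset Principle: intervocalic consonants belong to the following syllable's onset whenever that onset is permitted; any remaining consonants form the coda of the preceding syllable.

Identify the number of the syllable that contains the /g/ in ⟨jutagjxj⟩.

2

The vowels are u, a, x — 3 nuclei, so 3 syllables.
V1 /u/ – V2 /a/: just /t/ — single C goes to the following onset.
V2 /a/ – V3 /x/: /gj/; trying suffixes from longest down, /j/ is the first permitted one, so coda /g/ | onset /j/.
Putting it together: ju.tag.jxj.
The /g/ is in the coda of syllable 2 (/tag/).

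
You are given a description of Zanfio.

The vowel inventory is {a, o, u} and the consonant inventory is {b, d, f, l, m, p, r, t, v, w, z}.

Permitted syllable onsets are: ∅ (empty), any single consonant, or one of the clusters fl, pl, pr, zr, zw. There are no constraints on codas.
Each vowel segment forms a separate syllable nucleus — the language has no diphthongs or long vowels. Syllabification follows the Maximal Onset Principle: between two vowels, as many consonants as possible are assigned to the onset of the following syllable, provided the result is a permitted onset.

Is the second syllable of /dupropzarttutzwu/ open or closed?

closed

Nuclei (vowels): u, o, a, u, u → 5 syllables.
σ1/σ2 boundary: cluster /pr/ — /pr/ is itself a permitted onset, so the whole cluster goes right; preceding coda = ∅.
σ2/σ3 boundary: cluster /pz/ — the longest permitted-onset suffix is /z/; onset = /z/, preceding coda = /p/.
σ3/σ4 boundary: /rtt/ — longest licit onset from the right is /t/, leaving /rt/ as coda.
σ4/σ5 boundary: /tzw/ splits as /t/ + /zw/ (/zw/ is the longest suffix that is a licit onset).
Result: du.prop.zart.tut.zwu.
Syllable 2 is /prop/ with coda /p/, so it is closed.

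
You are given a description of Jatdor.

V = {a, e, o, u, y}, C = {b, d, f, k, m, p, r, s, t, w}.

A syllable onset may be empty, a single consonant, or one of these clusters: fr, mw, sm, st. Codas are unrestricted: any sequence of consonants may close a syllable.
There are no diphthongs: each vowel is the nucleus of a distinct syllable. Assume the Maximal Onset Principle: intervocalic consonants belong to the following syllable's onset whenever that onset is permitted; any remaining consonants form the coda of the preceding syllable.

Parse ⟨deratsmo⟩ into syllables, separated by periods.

de.rat.smo

Nuclei (vowels): e, a, o → 3 syllables.
σ1/σ2 boundary: /r/ is a single consonant, so it becomes the next onset.
σ2/σ3 boundary: /tsm/ — longest licit onset from the right is /sm/, leaving /t/ as coda.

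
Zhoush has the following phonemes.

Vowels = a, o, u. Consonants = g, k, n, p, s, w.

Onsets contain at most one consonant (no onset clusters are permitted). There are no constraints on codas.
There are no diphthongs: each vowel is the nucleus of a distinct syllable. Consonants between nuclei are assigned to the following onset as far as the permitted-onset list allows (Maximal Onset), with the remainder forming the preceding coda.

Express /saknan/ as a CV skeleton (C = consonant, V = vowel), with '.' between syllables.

CVC.CVC

Vowels present: a, a; each is a nucleus, giving 2 syllables.
V1 /a/ – V2 /a/: /kn/; trying suffixes from longest down, /n/ is the first permitted one, so coda /k/ | onset /n/.
Syllabification: sak.nan.
Mapping each syllable to C/V: /sak/ → CVC, /nan/ → CVC.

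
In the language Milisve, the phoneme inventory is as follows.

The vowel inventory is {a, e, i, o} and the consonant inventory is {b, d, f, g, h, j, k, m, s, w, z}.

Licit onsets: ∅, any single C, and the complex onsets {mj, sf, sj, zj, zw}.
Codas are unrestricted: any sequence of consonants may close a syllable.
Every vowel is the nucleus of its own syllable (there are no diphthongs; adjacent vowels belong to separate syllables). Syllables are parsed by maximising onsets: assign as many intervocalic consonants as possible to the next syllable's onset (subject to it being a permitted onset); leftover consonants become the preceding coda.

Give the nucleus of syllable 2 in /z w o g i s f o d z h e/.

Nuclei (vowels): o, i, o, e → 4 syllables.
The second nucleus (vowel 2 from the left) is /i/.

i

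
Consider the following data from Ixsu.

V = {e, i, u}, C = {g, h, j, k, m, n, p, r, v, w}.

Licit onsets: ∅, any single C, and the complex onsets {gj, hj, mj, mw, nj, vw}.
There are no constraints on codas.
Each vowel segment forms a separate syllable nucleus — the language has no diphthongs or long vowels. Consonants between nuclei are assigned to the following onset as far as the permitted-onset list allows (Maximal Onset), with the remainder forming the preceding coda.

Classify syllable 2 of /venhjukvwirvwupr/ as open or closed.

closed

Vowels present: e, u, i, u; each is a nucleus, giving 4 syllables.
V1 /e/ – V2 /u/: cluster /nhj/ — the longest permitted-onset suffix is /hj/; onset = /hj/, preceding coda = /n/.
V2 /u/ – V3 /i/: cluster /kvw/ — the longest permitted-onset suffix is /vw/; onset = /vw/, preceding coda = /k/.
V3 /i/ – V4 /u/: cluster /rvw/ — the longest permitted-onset suffix is /vw/; onset = /vw/, preceding coda = /r/.
Putting it together: ven.hjuk.vwir.vwupr.
Syllable 2 is /hjuk/ with coda /k/, so it is closed.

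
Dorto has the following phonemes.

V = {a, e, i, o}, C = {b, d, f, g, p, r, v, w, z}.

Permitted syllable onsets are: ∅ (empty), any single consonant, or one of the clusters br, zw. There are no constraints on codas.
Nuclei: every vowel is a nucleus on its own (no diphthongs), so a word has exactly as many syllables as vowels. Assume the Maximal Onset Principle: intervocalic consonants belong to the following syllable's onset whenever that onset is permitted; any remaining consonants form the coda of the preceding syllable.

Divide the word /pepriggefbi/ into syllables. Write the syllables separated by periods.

pep.rig.gef.bi

Vowels present: e, i, e, i; each is a nucleus, giving 4 syllables.
σ1/σ2 boundary: /pr/ — longest licit onset from the right is /r/, leaving /p/ as coda.
σ2/σ3 boundary: /gg/; trying suffixes from longest down, /g/ is the first permitted one, so coda /g/ | onset /g/.
σ3/σ4 boundary: /fb/; trying suffixes from longest down, /b/ is the first permitted one, so coda /f/ | onset /b/.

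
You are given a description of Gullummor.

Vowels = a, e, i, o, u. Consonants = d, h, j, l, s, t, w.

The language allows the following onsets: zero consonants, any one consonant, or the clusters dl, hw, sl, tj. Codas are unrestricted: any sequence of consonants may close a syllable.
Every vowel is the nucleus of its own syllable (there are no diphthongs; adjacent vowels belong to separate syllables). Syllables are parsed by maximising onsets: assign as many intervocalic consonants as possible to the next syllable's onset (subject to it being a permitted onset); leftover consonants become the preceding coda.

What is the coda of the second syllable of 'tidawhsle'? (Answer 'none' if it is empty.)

Vowels present: i, a, e; each is a nucleus, giving 3 syllables.
/i…a/ gap (V1→V2): /d/ is a single consonant, so it becomes the next onset.
/a…e/ gap (V2→V3): /whsl/ splits as /wh/ + /sl/ (/sl/ is the longest suffix that is a licit onset).
So the parse is ti.dawh.sle.
Syllable 2 is /dawh/: onset /d/, nucleus /a/, coda /wh/.

wh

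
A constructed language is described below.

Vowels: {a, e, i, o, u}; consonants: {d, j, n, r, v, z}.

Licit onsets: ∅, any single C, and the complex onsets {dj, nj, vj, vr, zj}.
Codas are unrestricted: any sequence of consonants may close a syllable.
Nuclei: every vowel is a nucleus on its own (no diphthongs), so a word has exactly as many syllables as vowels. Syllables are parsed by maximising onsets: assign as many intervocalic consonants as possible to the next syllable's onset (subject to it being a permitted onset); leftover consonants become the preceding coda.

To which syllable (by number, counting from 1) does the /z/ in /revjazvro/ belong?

The vowels are e, a, o — 3 nuclei, so 3 syllables.
V1 /e/ – V2 /a/: /vj/ — entire cluster is a permitted onset → onset /vj/, coda ∅.
V2 /a/ – V3 /o/: /zvr/ — longest licit onset from the right is /vr/, leaving /z/ as coda.
So the parse is re.vjaz.vro.
The /z/ is in the coda of syllable 2 (/vjaz/).

2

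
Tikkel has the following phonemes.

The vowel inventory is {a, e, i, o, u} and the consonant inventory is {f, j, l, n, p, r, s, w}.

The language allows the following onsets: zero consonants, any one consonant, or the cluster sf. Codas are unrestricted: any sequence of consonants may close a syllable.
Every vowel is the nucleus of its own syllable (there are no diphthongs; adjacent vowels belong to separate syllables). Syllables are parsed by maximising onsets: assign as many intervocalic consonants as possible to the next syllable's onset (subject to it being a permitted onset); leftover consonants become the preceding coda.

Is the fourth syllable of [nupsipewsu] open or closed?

open

Vowels present: u, i, e, u; each is a nucleus, giving 4 syllables.
V1 /u/ – V2 /i/: /ps/ — longest licit onset from the right is /s/, leaving /p/ as coda.
V2 /i/ – V3 /e/: /p/ is a single consonant, so it becomes the next onset.
V3 /e/ – V4 /u/: /ws/; trying suffixes from longest down, /s/ is the first permitted one, so coda /w/ | onset /s/.
Result: nup.si.pew.su.
Syllable 4 is /su/; it ends in its nucleus with no coda, so it is open.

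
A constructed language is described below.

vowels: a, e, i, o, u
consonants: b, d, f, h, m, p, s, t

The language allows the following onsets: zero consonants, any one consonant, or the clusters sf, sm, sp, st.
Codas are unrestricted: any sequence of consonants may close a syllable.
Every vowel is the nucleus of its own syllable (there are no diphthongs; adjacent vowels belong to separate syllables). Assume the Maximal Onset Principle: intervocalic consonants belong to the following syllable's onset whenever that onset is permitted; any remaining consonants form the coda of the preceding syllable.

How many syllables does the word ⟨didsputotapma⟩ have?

5

The vowels are i, u, o, a, a — 5 nuclei, so 5 syllables.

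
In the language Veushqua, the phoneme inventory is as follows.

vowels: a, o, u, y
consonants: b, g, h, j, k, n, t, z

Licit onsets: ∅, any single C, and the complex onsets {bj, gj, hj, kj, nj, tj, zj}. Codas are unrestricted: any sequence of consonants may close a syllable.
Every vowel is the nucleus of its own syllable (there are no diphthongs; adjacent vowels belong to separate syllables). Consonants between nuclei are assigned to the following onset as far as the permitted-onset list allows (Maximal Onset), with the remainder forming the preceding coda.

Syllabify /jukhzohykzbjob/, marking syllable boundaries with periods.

Vowels present: u, o, y, o; each is a nucleus, giving 4 syllables.
σ1/σ2 boundary: /khz/; trying suffixes from longest down, /z/ is the first permitted one, so coda /kh/ | onset /z/.
σ2/σ3 boundary: /h/ is a single consonant, so it becomes the next onset.
σ3/σ4 boundary: /kzbj/ splits as /kz/ + /bj/ (/bj/ is the longest suffix that is a licit onset).

jukh.zo.hykz.bjob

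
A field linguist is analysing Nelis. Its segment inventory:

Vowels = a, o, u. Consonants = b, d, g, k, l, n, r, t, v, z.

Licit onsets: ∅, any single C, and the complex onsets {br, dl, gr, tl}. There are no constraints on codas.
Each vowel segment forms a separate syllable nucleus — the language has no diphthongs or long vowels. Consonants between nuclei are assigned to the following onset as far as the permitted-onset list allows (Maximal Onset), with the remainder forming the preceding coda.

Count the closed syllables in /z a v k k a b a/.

1

Vowels present: a, a, a; each is a nucleus, giving 3 syllables.
V1 /a/ – V2 /a/: /vkk/; trying suffixes from longest down, /k/ is the first permitted one, so coda /vk/ | onset /k/.
V2 /a/ – V3 /a/: /b/ is a single consonant, so it becomes the next onset.
Putting it together: zavk.ka.ba.
Classifying each syllable: /zavk/ (closed), /ka/ (open), /ba/ (open).
Closed syllables: 1.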